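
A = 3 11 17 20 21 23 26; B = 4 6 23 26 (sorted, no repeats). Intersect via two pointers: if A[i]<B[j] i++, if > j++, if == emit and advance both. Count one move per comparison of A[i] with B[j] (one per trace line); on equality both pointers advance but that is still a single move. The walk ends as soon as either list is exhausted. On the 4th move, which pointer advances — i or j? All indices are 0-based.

[i=0,j=0] 3<4 → i++
[i=1,j=0] 11>4 → j++
[i=1,j=1] 11>6 → j++
[i=1,j=2] 11<23 → i++

i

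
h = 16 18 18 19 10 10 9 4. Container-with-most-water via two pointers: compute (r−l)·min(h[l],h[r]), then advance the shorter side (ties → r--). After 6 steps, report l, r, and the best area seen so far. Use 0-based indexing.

l=2, r=3, best area=54

l=0 r=7: min(16,4)*7=28 best=28 *, r--
l=0 r=6: min(16,9)*6=54 best=54 *, r--
l=0 r=5: min(16,10)*5=50 best=54, r--
l=0 r=4: min(16,10)*4=40 best=54, r--
l=0 r=3: min(16,19)*3=48 best=54, l++
l=1 r=3: min(18,19)*2=36 best=54, l++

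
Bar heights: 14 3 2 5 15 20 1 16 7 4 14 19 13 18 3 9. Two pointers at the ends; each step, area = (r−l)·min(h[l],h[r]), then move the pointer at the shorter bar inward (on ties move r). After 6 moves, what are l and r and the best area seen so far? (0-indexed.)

l=4, r=13, best area=182

l=0 r=15: min(14,9)*15=135 best=135 *, r--
l=0 r=14: min(14,3)*14=42 best=135, r--
l=0 r=13: min(14,18)*13=182 best=182 *, l++
l=1 r=13: min(3,18)*12=36 best=182, l++
l=2 r=13: min(2,18)*11=22 best=182, l++
l=3 r=13: min(5,18)*10=50 best=182, l++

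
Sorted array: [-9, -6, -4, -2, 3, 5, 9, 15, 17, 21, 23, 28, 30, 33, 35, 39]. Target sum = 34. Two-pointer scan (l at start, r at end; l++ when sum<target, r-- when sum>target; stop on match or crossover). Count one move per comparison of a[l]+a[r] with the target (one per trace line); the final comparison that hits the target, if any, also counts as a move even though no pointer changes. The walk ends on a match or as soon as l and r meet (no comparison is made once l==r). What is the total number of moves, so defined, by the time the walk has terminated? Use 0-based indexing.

l=0 r=15: -9+39=30 <34, l++
l=1 r=15: -6+39=33 <34, l++
l=2 r=15: -4+39=35 >34, r--
l=2 r=14: -4+35=31 <34, l++
l=3 r=14: -2+35=33 <34, l++
l=4 r=14: 3+35=38 >34, r--
l=4 r=13: 3+33=36 >34, r--
l=4 r=12: 3+30=33 <34, l++
l=5 r=12: 5+30=35 >34, r--
l=5 r=11: 5+28=33 <34, l++
l=6 r=11: 9+28=37 >34, r--
l=6 r=10: 9+23=32 <34, l++
l=7 r=10: 15+23=38 >34, r--
l=7 r=9: 15+21=36 >34, r--
l=7 r=8: 15+17=32 <34, l++

15 moves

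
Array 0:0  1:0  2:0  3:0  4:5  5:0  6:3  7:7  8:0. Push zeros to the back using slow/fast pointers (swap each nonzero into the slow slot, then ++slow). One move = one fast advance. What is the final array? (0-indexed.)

[5, 3, 7, 0, 0, 0, 0, 0, 0]

slow=0 fast=0: a[fast]=0, fast++
slow=0 fast=1: a[fast]=0, fast++
slow=0 fast=2: a[fast]=0, fast++
slow=0 fast=3: a[fast]=0, fast++
slow=0 fast=4: a[fast]=5≠0 swap→a[0]=5, slow++,fast++
slow=1 fast=5: a[fast]=0, fast++
slow=1 fast=6: a[fast]=3≠0 swap→a[1]=3, slow++,fast++
slow=2 fast=7: a[fast]=7≠0 swap→a[2]=7, slow++,fast++
slow=3 fast=8: a[fast]=0, fast++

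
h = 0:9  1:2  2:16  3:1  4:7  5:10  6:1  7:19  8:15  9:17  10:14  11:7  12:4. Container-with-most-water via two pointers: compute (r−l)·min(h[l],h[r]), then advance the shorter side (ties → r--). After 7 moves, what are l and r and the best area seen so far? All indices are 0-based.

l=0 r=12: min(9,4)*12=48 best=48 *, r--
l=0 r=11: min(9,7)*11=77 best=77 *, r--
l=0 r=10: min(9,14)*10=90 best=90 *, l++
l=1 r=10: min(2,14)*9=18 best=90, l++
l=2 r=10: min(16,14)*8=112 best=112 *, r--
l=2 r=9: min(16,17)*7=112 best=112, l++
l=3 r=9: min(1,17)*6=6 best=112, l++

l=4, r=9, best area=112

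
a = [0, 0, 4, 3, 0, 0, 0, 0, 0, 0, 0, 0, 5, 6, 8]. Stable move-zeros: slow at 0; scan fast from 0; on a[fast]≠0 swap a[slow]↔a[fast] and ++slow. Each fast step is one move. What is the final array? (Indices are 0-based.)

[4, 3, 5, 6, 8, 0, 0, 0, 0, 0, 0, 0, 0, 0, 0]

(s=0,f=0) a[fast]=0 → fast++
(s=0,f=1) a[fast]=0 → fast++
(s=0,f=2) a[fast]=4≠0 swap→a[0]=4 → slow++,fast++
(s=1,f=3) a[fast]=3≠0 swap→a[1]=3 → slow++,fast++
(s=2,f=4) a[fast]=0 → fast++
(s=2,f=5) a[fast]=0 → fast++
(s=2,f=6) a[fast]=0 → fast++
(s=2,f=7) a[fast]=0 → fast++
(s=2,f=8) a[fast]=0 → fast++
(s=2,f=9) a[fast]=0 → fast++
(s=2,f=10) a[fast]=0 → fast++
(s=2,f=11) a[fast]=0 → fast++
(s=2,f=12) a[fast]=5≠0 swap→a[2]=5 → slow++,fast++
(s=3,f=13) a[fast]=6≠0 swap→a[3]=6 → slow++,fast++
(s=4,f=14) a[fast]=8≠0 swap→a[4]=8 → slow++,fast++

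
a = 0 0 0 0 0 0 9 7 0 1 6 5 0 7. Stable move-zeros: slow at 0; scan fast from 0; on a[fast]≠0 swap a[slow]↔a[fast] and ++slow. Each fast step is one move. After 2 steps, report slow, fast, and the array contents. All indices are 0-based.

slow=0, fast=2, a=[0, 0, 0, 0, 0, 0, 9, 7, 0, 1, 6, 5, 0, 7]

slow=0 fast=0: a[fast]=0, fast++
slow=0 fast=1: a[fast]=0, fast++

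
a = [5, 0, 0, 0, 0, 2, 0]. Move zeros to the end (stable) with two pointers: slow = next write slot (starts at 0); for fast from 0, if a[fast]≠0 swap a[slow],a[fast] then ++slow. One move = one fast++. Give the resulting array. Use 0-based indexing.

slow=0 fast=0: a[fast]=5≠0 swap→a[0]=5, slow++,fast++
slow=1 fast=1: a[fast]=0, fast++
slow=1 fast=2: a[fast]=0, fast++
slow=1 fast=3: a[fast]=0, fast++
slow=1 fast=4: a[fast]=0, fast++
slow=1 fast=5: a[fast]=2≠0 swap→a[1]=2, slow++,fast++
slow=2 fast=6: a[fast]=0, fast++

[5, 2, 0, 0, 0, 0, 0]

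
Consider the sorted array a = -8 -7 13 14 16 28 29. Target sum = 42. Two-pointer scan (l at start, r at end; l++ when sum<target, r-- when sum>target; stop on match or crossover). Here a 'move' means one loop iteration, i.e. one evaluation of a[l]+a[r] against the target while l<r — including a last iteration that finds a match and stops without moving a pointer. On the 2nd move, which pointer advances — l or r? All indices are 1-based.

l=1 r=7: -8+29=21 <42, l++
l=2 r=7: -7+29=22 <42, l++

l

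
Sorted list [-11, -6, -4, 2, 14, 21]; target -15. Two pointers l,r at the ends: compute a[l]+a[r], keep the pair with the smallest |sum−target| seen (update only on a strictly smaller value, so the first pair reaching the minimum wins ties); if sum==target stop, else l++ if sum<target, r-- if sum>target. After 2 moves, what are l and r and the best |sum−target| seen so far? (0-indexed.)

l=0, r=3, best |Δ|=18

[0,5] -11+21=10 d=25 * → r--
[0,4] -11+14=3 d=18 * → r--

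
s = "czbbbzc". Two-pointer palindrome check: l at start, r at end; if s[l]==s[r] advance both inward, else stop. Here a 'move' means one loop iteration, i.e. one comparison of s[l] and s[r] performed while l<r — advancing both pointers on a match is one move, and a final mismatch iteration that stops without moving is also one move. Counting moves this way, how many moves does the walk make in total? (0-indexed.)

[0,6] 'c'=='c' → l++,r--
[1,5] 'z'=='z' → l++,r--
[2,4] 'b'=='b' → l++,r--

3 moves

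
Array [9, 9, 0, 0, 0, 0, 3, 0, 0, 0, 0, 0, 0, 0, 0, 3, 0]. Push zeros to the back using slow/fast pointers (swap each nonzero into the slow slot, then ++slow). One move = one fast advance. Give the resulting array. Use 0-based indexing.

(s=0,f=0) a[fast]=9≠0 swap→a[0]=9 → slow++,fast++
(s=1,f=1) a[fast]=9≠0 swap→a[1]=9 → slow++,fast++
(s=2,f=2) a[fast]=0 → fast++
(s=2,f=3) a[fast]=0 → fast++
(s=2,f=4) a[fast]=0 → fast++
(s=2,f=5) a[fast]=0 → fast++
(s=2,f=6) a[fast]=3≠0 swap→a[2]=3 → slow++,fast++
(s=3,f=7) a[fast]=0 → fast++
(s=3,f=8) a[fast]=0 → fast++
(s=3,f=9) a[fast]=0 → fast++
(s=3,f=10) a[fast]=0 → fast++
(s=3,f=11) a[fast]=0 → fast++
(s=3,f=12) a[fast]=0 → fast++
(s=3,f=13) a[fast]=0 → fast++
(s=3,f=14) a[fast]=0 → fast++
(s=3,f=15) a[fast]=3≠0 swap→a[3]=3 → slow++,fast++
(s=4,f=16) a[fast]=0 → fast++

[9, 9, 3, 3, 0, 0, 0, 0, 0, 0, 0, 0, 0, 0, 0, 0, 0]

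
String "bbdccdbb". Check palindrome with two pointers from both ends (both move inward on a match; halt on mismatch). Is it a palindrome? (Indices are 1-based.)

l=1 r=8: 'b'=='b', l++,r--
l=2 r=7: 'b'=='b', l++,r--
l=3 r=6: 'd'=='d', l++,r--
l=4 r=5: 'c'=='c', l++,r--

palindrome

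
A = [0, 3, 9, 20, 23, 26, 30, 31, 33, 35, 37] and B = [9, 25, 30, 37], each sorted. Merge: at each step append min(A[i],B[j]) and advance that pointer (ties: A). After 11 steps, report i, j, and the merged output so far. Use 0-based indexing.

[i=0,j=0] A[i]=0<=B[j]=9 take 0 → i++
[i=1,j=0] A[i]=3<=B[j]=9 take 3 → i++
[i=2,j=0] A[i]=9<=B[j]=9 take 9 → i++
[i=3,j=0] A[i]=20>B[j]=9 take 9 → j++
[i=3,j=1] A[i]=20<=B[j]=25 take 20 → i++
[i=4,j=1] A[i]=23<=B[j]=25 take 23 → i++
[i=5,j=1] A[i]=26>B[j]=25 take 25 → j++
[i=5,j=2] A[i]=26<=B[j]=30 take 26 → i++
[i=6,j=2] A[i]=30<=B[j]=30 take 30 → i++
[i=7,j=2] A[i]=31>B[j]=30 take 30 → j++
[i=7,j=3] A[i]=31<=B[j]=37 take 31 → i++

i=8, j=3, merged so far=[0, 3, 9, 9, 20, 23, 25, 26, 30, 30, 31]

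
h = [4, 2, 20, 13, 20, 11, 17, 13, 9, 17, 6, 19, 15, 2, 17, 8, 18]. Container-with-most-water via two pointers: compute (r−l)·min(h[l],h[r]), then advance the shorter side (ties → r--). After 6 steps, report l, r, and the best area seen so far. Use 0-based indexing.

[0,16] min(4,18)*16=64 best=64 * → l++
[1,16] min(2,18)*15=30 best=64 → l++
[2,16] min(20,18)*14=252 best=252 * → r--
[2,15] min(20,8)*13=104 best=252 → r--
[2,14] min(20,17)*12=204 best=252 → r--
[2,13] min(20,2)*11=22 best=252 → r--

l=2, r=12, best area=252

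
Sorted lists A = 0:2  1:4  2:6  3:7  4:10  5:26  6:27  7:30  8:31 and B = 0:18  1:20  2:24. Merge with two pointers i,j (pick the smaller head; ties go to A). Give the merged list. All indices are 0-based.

[2, 4, 6, 7, 10, 18, 20, 24, 26, 27, 30, 31]

[i=0,j=0] A[i]=2<=B[j]=18 take 2 → i++
[i=1,j=0] A[i]=4<=B[j]=18 take 4 → i++
[i=2,j=0] A[i]=6<=B[j]=18 take 6 → i++
[i=3,j=0] A[i]=7<=B[j]=18 take 7 → i++
[i=4,j=0] A[i]=10<=B[j]=18 take 10 → i++
[i=5,j=0] A[i]=26>B[j]=18 take 18 → j++
[i=5,j=1] A[i]=26>B[j]=20 take 20 → j++
[i=5,j=2] A[i]=26>B[j]=24 take 24 → j++
[i=5,j=3] B done, take A[i]=26 → i++
[i=6,j=3] B done, take A[i]=27 → i++
[i=7,j=3] B done, take A[i]=30 → i++
[i=8,j=3] B done, take A[i]=31 → i++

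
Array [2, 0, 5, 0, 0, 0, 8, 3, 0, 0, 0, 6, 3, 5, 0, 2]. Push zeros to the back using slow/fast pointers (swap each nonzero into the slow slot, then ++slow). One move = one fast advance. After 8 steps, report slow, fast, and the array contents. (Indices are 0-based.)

slow=4, fast=8, a=[2, 5, 8, 3, 0, 0, 0, 0, 0, 0, 0, 6, 3, 5, 0, 2]

(s=0,f=0) a[fast]=2≠0 swap→a[0]=2 → slow++,fast++
(s=1,f=1) a[fast]=0 → fast++
(s=1,f=2) a[fast]=5≠0 swap→a[1]=5 → slow++,fast++
(s=2,f=3) a[fast]=0 → fast++
(s=2,f=4) a[fast]=0 → fast++
(s=2,f=5) a[fast]=0 → fast++
(s=2,f=6) a[fast]=8≠0 swap→a[2]=8 → slow++,fast++
(s=3,f=7) a[fast]=3≠0 swap→a[3]=3 → slow++,fast++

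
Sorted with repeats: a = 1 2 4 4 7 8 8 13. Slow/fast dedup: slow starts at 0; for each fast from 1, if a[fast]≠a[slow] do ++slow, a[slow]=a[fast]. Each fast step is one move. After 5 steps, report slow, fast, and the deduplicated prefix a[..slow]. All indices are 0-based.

slow=0 fast=1: a[fast]=2≠a[slow]=1 write a[1]=2, slow++,fast++
slow=1 fast=2: a[fast]=4≠a[slow]=2 write a[2]=4, slow++,fast++
slow=2 fast=3: a[fast]=4=a[slow] dup, fast++
slow=2 fast=4: a[fast]=7≠a[slow]=4 write a[3]=7, slow++,fast++
slow=3 fast=5: a[fast]=8≠a[slow]=7 write a[4]=8, slow++,fast++

slow=4, fast=6, prefix=[1, 2, 4, 7, 8]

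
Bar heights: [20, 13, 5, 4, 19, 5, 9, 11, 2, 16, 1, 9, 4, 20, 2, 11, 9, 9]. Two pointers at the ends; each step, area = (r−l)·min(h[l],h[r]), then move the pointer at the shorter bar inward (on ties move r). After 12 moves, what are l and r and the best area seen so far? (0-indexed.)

l=0, r=5, best area=260

l=0 r=17: min(20,9)*17=153 best=153 *, r--
l=0 r=16: min(20,9)*16=144 best=153, r--
l=0 r=15: min(20,11)*15=165 best=165 *, r--
l=0 r=14: min(20,2)*14=28 best=165, r--
l=0 r=13: min(20,20)*13=260 best=260 *, r--
l=0 r=12: min(20,4)*12=48 best=260, r--
l=0 r=11: min(20,9)*11=99 best=260, r--
l=0 r=10: min(20,1)*10=10 best=260, r--
l=0 r=9: min(20,16)*9=144 best=260, r--
l=0 r=8: min(20,2)*8=16 best=260, r--
l=0 r=7: min(20,11)*7=77 best=260, r--
l=0 r=6: min(20,9)*6=54 best=260, r--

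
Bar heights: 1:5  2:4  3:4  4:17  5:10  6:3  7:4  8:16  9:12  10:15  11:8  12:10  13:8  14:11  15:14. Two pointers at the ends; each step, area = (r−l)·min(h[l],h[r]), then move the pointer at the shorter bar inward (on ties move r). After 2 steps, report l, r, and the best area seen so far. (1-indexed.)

[1,15] min(5,14)*14=70 best=70 * → l++
[2,15] min(4,14)*13=52 best=70 → l++

l=3, r=15, best area=70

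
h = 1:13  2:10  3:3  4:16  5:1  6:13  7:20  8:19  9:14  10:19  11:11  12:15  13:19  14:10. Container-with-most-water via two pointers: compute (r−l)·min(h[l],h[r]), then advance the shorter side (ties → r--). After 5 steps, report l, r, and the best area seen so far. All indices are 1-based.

l=5, r=13, best area=156

[1,14] min(13,10)*13=130 best=130 * → r--
[1,13] min(13,19)*12=156 best=156 * → l++
[2,13] min(10,19)*11=110 best=156 → l++
[3,13] min(3,19)*10=30 best=156 → l++
[4,13] min(16,19)*9=144 best=156 → l++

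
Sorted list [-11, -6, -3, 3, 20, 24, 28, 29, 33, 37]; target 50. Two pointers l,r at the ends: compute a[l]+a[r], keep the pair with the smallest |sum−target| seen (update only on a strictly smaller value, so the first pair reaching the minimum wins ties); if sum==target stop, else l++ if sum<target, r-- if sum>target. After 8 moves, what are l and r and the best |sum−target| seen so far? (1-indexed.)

l=6, r=7, best |Δ|=1

[1,10] -11+37=26 d=24 * → l++
[2,10] -6+37=31 d=19 * → l++
[3,10] -3+37=34 d=16 * → l++
[4,10] 3+37=40 d=10 * → l++
[5,10] 20+37=57 d=7 * → r--
[5,9] 20+33=53 d=3 * → r--
[5,8] 20+29=49 d=1 * → l++
[6,8] 24+29=53 d=3 → r--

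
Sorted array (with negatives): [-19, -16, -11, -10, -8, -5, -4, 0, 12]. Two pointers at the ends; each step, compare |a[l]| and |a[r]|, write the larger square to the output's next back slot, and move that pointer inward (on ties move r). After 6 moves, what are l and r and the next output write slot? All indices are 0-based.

l=0 r=8: |-19|>|12| out[8]=361, l++
l=1 r=8: |-16|>|12| out[7]=256, l++
l=2 r=8: |-11|<=|12| out[6]=144, r--
l=2 r=7: |-11|>|0| out[5]=121, l++
l=3 r=7: |-10|>|0| out[4]=100, l++
l=4 r=7: |-8|>|0| out[3]=64, l++

l=5, r=7, next write slot=2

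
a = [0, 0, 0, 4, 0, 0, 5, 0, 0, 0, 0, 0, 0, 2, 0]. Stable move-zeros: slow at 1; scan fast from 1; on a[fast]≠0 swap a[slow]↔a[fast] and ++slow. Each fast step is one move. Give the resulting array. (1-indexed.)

[4, 5, 2, 0, 0, 0, 0, 0, 0, 0, 0, 0, 0, 0, 0]

(s=1,f=1) a[fast]=0 → fast++
(s=1,f=2) a[fast]=0 → fast++
(s=1,f=3) a[fast]=0 → fast++
(s=1,f=4) a[fast]=4≠0 swap→a[1]=4 → slow++,fast++
(s=2,f=5) a[fast]=0 → fast++
(s=2,f=6) a[fast]=0 → fast++
(s=2,f=7) a[fast]=5≠0 swap→a[2]=5 → slow++,fast++
(s=3,f=8) a[fast]=0 → fast++
(s=3,f=9) a[fast]=0 → fast++
(s=3,f=10) a[fast]=0 → fast++
(s=3,f=11) a[fast]=0 → fast++
(s=3,f=12) a[fast]=0 → fast++
(s=3,f=13) a[fast]=0 → fast++
(s=3,f=14) a[fast]=2≠0 swap→a[3]=2 → slow++,fast++
(s=4,f=15) a[fast]=0 → fast++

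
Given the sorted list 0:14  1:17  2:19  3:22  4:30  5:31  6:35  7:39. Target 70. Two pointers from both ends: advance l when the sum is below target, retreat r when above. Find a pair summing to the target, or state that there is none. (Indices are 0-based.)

(31, 39)

[0,7] 14+39=53 <70 → l++
[1,7] 17+39=56 <70 → l++
[2,7] 19+39=58 <70 → l++
[3,7] 22+39=61 <70 → l++
[4,7] 30+39=69 <70 → l++
[5,7] 31+39=70 → found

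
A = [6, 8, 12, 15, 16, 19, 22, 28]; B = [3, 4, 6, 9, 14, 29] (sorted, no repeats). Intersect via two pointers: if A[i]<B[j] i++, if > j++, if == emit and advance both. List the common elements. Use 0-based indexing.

intersection = [6]

i=0 j=0: 6>3, j++
i=0 j=1: 6>4, j++
i=0 j=2: 6==6 emit, i++,j++
i=1 j=3: 8<9, i++
i=2 j=3: 12>9, j++
i=2 j=4: 12<14, i++
i=3 j=4: 15>14, j++
i=3 j=5: 15<29, i++
i=4 j=5: 16<29, i++
i=5 j=5: 19<29, i++
i=6 j=5: 22<29, i++
i=7 j=5: 28<29, i++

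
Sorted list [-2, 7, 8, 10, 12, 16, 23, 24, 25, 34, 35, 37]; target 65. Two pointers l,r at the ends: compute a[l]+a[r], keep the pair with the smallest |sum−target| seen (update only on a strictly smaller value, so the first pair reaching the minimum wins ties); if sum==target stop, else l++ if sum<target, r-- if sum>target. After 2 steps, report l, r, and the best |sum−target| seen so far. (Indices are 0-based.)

[0,11] -2+37=35 d=30 * → l++
[1,11] 7+37=44 d=21 * → l++

l=2, r=11, best |Δ|=21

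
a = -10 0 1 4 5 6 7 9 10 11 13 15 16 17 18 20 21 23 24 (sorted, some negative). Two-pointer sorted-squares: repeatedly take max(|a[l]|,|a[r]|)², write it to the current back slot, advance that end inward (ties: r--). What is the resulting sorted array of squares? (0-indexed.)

[0, 1, 16, 25, 36, 49, 81, 100, 100, 121, 169, 225, 256, 289, 324, 400, 441, 529, 576]

l=0 r=18: |-10|<=|24| out[18]=576, r--
l=0 r=17: |-10|<=|23| out[17]=529, r--
l=0 r=16: |-10|<=|21| out[16]=441, r--
l=0 r=15: |-10|<=|20| out[15]=400, r--
l=0 r=14: |-10|<=|18| out[14]=324, r--
l=0 r=13: |-10|<=|17| out[13]=289, r--
l=0 r=12: |-10|<=|16| out[12]=256, r--
l=0 r=11: |-10|<=|15| out[11]=225, r--
l=0 r=10: |-10|<=|13| out[10]=169, r--
l=0 r=9: |-10|<=|11| out[9]=121, r--
l=0 r=8: |-10|<=|10| out[8]=100, r--
l=0 r=7: |-10|>|9| out[7]=100, l++
l=1 r=7: |0|<=|9| out[6]=81, r--
l=1 r=6: |0|<=|7| out[5]=49, r--
l=1 r=5: |0|<=|6| out[4]=36, r--
l=1 r=4: |0|<=|5| out[3]=25, r--
l=1 r=3: |0|<=|4| out[2]=16, r--
l=1 r=2: |0|<=|1| out[1]=1, r--
l=1 r=1: |0|<=|0| out[0]=0, r--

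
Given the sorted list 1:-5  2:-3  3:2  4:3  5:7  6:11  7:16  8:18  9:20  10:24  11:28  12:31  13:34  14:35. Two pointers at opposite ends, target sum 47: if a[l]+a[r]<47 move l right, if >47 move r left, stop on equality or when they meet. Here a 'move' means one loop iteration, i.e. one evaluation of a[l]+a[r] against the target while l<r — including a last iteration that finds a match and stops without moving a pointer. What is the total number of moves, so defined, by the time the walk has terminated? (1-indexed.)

9 moves

l=1 r=14: -5+35=30 <47, l++
l=2 r=14: -3+35=32 <47, l++
l=3 r=14: 2+35=37 <47, l++
l=4 r=14: 3+35=38 <47, l++
l=5 r=14: 7+35=42 <47, l++
l=6 r=14: 11+35=46 <47, l++
l=7 r=14: 16+35=51 >47, r--
l=7 r=13: 16+34=50 >47, r--
l=7 r=12: 16+31=47, found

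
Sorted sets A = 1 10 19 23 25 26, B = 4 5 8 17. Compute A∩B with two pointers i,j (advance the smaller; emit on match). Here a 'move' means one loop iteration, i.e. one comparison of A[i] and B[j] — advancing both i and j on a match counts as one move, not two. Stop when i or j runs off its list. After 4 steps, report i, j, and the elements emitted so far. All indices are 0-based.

[i=0,j=0] 1<4 → i++
[i=1,j=0] 10>4 → j++
[i=1,j=1] 10>5 → j++
[i=1,j=2] 10>8 → j++

i=1, j=3, emitted=[]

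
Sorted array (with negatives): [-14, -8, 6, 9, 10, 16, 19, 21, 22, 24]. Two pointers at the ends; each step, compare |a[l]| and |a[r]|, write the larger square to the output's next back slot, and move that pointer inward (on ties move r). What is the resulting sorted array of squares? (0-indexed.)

[36, 64, 81, 100, 196, 256, 361, 441, 484, 576]

[0,9] |-14|<=|24| out[9]=576 → r--
[0,8] |-14|<=|22| out[8]=484 → r--
[0,7] |-14|<=|21| out[7]=441 → r--
[0,6] |-14|<=|19| out[6]=361 → r--
[0,5] |-14|<=|16| out[5]=256 → r--
[0,4] |-14|>|10| out[4]=196 → l++
[1,4] |-8|<=|10| out[3]=100 → r--
[1,3] |-8|<=|9| out[2]=81 → r--
[1,2] |-8|>|6| out[1]=64 → l++
[2,2] |6|<=|6| out[0]=36 → r--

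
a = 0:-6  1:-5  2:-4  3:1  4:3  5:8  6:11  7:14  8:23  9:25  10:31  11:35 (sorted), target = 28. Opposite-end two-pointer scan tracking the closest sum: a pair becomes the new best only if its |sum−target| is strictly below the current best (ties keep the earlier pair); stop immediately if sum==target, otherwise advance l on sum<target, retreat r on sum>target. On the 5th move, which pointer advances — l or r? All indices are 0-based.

r

[0,11] -6+35=29 d=1 * → r--
[0,10] -6+31=25 d=3 → l++
[1,10] -5+31=26 d=2 → l++
[2,10] -4+31=27 d=1 → l++
[3,10] 1+31=32 d=4 → r--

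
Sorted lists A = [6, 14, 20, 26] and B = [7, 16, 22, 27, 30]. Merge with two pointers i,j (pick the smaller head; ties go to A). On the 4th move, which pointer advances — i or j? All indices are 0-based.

j

[i=0,j=0] A[i]=6<=B[j]=7 take 6 → i++
[i=1,j=0] A[i]=14>B[j]=7 take 7 → j++
[i=1,j=1] A[i]=14<=B[j]=16 take 14 → i++
[i=2,j=1] A[i]=20>B[j]=16 take 16 → j++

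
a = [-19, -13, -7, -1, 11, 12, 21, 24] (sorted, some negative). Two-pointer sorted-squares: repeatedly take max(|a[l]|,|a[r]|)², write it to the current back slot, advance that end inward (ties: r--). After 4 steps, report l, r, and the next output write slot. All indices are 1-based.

[1,8] |-19|<=|24| out[8]=576 → r--
[1,7] |-19|<=|21| out[7]=441 → r--
[1,6] |-19|>|12| out[6]=361 → l++
[2,6] |-13|>|12| out[5]=169 → l++

l=3, r=6, next write slot=4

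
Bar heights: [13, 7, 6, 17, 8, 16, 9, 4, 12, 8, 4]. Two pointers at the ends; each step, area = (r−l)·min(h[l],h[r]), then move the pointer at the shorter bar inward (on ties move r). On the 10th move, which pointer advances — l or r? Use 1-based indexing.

[1,11] min(13,4)*10=40 best=40 * → r--
[1,10] min(13,8)*9=72 best=72 * → r--
[1,9] min(13,12)*8=96 best=96 * → r--
[1,8] min(13,4)*7=28 best=96 → r--
[1,7] min(13,9)*6=54 best=96 → r--
[1,6] min(13,16)*5=65 best=96 → l++
[2,6] min(7,16)*4=28 best=96 → l++
[3,6] min(6,16)*3=18 best=96 → l++
[4,6] min(17,16)*2=32 best=96 → r--
[4,5] min(17,8)*1=8 best=96 → r--

r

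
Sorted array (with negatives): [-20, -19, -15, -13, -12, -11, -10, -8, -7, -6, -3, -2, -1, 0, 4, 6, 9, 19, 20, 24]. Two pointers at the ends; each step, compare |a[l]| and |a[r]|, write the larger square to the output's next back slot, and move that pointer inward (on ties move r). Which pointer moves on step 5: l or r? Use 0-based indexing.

l

l=0 r=19: |-20|<=|24| out[19]=576, r--
l=0 r=18: |-20|<=|20| out[18]=400, r--
l=0 r=17: |-20|>|19| out[17]=400, l++
l=1 r=17: |-19|<=|19| out[16]=361, r--
l=1 r=16: |-19|>|9| out[15]=361, l++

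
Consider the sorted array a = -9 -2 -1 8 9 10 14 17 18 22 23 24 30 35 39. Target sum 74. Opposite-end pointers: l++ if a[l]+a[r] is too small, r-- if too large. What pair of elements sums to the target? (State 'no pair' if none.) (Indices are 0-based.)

(35, 39)

l=0 r=14: -9+39=30 <74, l++
l=1 r=14: -2+39=37 <74, l++
l=2 r=14: -1+39=38 <74, l++
l=3 r=14: 8+39=47 <74, l++
l=4 r=14: 9+39=48 <74, l++
l=5 r=14: 10+39=49 <74, l++
l=6 r=14: 14+39=53 <74, l++
l=7 r=14: 17+39=56 <74, l++
l=8 r=14: 18+39=57 <74, l++
l=9 r=14: 22+39=61 <74, l++
l=10 r=14: 23+39=62 <74, l++
l=11 r=14: 24+39=63 <74, l++
l=12 r=14: 30+39=69 <74, l++
l=13 r=14: 35+39=74, found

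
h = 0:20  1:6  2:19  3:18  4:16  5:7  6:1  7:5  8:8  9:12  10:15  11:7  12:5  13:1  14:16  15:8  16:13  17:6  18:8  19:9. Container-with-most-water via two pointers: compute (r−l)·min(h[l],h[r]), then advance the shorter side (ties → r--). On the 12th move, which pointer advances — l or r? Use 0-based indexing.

r

l=0 r=19: min(20,9)*19=171 best=171 *, r--
l=0 r=18: min(20,8)*18=144 best=171, r--
l=0 r=17: min(20,6)*17=102 best=171, r--
l=0 r=16: min(20,13)*16=208 best=208 *, r--
l=0 r=15: min(20,8)*15=120 best=208, r--
l=0 r=14: min(20,16)*14=224 best=224 *, r--
l=0 r=13: min(20,1)*13=13 best=224, r--
l=0 r=12: min(20,5)*12=60 best=224, r--
l=0 r=11: min(20,7)*11=77 best=224, r--
l=0 r=10: min(20,15)*10=150 best=224, r--
l=0 r=9: min(20,12)*9=108 best=224, r--
l=0 r=8: min(20,8)*8=64 best=224, r--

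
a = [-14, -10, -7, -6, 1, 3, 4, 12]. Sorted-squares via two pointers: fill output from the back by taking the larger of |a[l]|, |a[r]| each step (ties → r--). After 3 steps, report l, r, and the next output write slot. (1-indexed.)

l=3, r=7, next write slot=5

[1,8] |-14|>|12| out[8]=196 → l++
[2,8] |-10|<=|12| out[7]=144 → r--
[2,7] |-10|>|4| out[6]=100 → l++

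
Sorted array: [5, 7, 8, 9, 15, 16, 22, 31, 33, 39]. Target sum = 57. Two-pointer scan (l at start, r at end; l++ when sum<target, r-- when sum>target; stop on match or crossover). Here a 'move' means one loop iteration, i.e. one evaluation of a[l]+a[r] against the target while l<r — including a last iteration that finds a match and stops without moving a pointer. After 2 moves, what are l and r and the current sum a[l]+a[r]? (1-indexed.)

l=3, r=10, sum=47

[1,10] 5+39=44 <57 → l++
[2,10] 7+39=46 <57 → l++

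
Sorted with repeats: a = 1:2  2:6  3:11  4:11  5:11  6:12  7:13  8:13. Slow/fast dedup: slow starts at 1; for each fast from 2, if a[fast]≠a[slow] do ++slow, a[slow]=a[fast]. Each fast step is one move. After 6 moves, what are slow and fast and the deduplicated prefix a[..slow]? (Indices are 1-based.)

slow=1 fast=2: a[fast]=6≠a[slow]=2 write a[2]=6, slow++,fast++
slow=2 fast=3: a[fast]=11≠a[slow]=6 write a[3]=11, slow++,fast++
slow=3 fast=4: a[fast]=11=a[slow] dup, fast++
slow=3 fast=5: a[fast]=11=a[slow] dup, fast++
slow=3 fast=6: a[fast]=12≠a[slow]=11 write a[4]=12, slow++,fast++
slow=4 fast=7: a[fast]=13≠a[slow]=12 write a[5]=13, slow++,fast++

slow=5, fast=8, prefix=[2, 6, 11, 12, 13]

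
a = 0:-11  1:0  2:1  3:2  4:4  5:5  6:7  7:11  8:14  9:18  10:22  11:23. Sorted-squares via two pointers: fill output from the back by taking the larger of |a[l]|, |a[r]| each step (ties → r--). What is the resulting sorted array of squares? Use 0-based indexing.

l=0 r=11: |-11|<=|23| out[11]=529, r--
l=0 r=10: |-11|<=|22| out[10]=484, r--
l=0 r=9: |-11|<=|18| out[9]=324, r--
l=0 r=8: |-11|<=|14| out[8]=196, r--
l=0 r=7: |-11|<=|11| out[7]=121, r--
l=0 r=6: |-11|>|7| out[6]=121, l++
l=1 r=6: |0|<=|7| out[5]=49, r--
l=1 r=5: |0|<=|5| out[4]=25, r--
l=1 r=4: |0|<=|4| out[3]=16, r--
l=1 r=3: |0|<=|2| out[2]=4, r--
l=1 r=2: |0|<=|1| out[1]=1, r--
l=1 r=1: |0|<=|0| out[0]=0, r--

[0, 1, 4, 16, 25, 49, 121, 121, 196, 324, 484, 529]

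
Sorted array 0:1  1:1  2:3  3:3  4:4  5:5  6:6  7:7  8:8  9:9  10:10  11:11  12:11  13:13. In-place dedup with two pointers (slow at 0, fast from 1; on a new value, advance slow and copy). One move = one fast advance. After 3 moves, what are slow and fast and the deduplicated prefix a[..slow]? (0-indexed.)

(s=0,f=1) a[fast]=1=a[slow] dup → fast++
(s=0,f=2) a[fast]=3≠a[slow]=1 write a[1]=3 → slow++,fast++
(s=1,f=3) a[fast]=3=a[slow] dup → fast++

slow=1, fast=4, prefix=[1, 3]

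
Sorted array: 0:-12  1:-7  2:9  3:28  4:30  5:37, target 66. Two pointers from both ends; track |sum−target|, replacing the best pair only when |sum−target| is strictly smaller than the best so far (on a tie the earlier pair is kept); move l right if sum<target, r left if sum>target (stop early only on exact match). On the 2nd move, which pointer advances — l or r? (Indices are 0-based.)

l

l=0 r=5: -12+37=25 d=41 *, l++
l=1 r=5: -7+37=30 d=36 *, l++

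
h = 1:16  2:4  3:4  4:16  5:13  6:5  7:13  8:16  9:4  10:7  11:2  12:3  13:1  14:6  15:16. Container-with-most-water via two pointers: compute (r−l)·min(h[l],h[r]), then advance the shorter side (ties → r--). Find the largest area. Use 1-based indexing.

[1,15] min(16,16)*14=224 best=224 * → r--
[1,14] min(16,6)*13=78 best=224 → r--
[1,13] min(16,1)*12=12 best=224 → r--
[1,12] min(16,3)*11=33 best=224 → r--
[1,11] min(16,2)*10=20 best=224 → r--
[1,10] min(16,7)*9=63 best=224 → r--
[1,9] min(16,4)*8=32 best=224 → r--
[1,8] min(16,16)*7=112 best=224 → r--
[1,7] min(16,13)*6=78 best=224 → r--
[1,6] min(16,5)*5=25 best=224 → r--
[1,5] min(16,13)*4=52 best=224 → r--
[1,4] min(16,16)*3=48 best=224 → r--
[1,3] min(16,4)*2=8 best=224 → r--
[1,2] min(16,4)*1=4 best=224 → r--

max area = 224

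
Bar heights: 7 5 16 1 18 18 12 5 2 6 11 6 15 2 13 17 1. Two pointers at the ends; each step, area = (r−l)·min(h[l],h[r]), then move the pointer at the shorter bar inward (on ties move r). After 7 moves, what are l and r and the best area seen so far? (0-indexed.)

l=0 r=16: min(7,1)*16=16 best=16 *, r--
l=0 r=15: min(7,17)*15=105 best=105 *, l++
l=1 r=15: min(5,17)*14=70 best=105, l++
l=2 r=15: min(16,17)*13=208 best=208 *, l++
l=3 r=15: min(1,17)*12=12 best=208, l++
l=4 r=15: min(18,17)*11=187 best=208, r--
l=4 r=14: min(18,13)*10=130 best=208, r--

l=4, r=13, best area=208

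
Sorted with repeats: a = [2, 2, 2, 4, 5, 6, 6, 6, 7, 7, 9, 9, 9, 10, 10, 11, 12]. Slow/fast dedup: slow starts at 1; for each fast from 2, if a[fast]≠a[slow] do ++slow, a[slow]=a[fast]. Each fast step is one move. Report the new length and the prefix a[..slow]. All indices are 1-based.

length 9; prefix = [2, 4, 5, 6, 7, 9, 10, 11, 12]

slow=1 fast=2: a[fast]=2=a[slow] dup, fast++
slow=1 fast=3: a[fast]=2=a[slow] dup, fast++
slow=1 fast=4: a[fast]=4≠a[slow]=2 write a[2]=4, slow++,fast++
slow=2 fast=5: a[fast]=5≠a[slow]=4 write a[3]=5, slow++,fast++
slow=3 fast=6: a[fast]=6≠a[slow]=5 write a[4]=6, slow++,fast++
slow=4 fast=7: a[fast]=6=a[slow] dup, fast++
slow=4 fast=8: a[fast]=6=a[slow] dup, fast++
slow=4 fast=9: a[fast]=7≠a[slow]=6 write a[5]=7, slow++,fast++
slow=5 fast=10: a[fast]=7=a[slow] dup, fast++
slow=5 fast=11: a[fast]=9≠a[slow]=7 write a[6]=9, slow++,fast++
slow=6 fast=12: a[fast]=9=a[slow] dup, fast++
slow=6 fast=13: a[fast]=9=a[slow] dup, fast++
slow=6 fast=14: a[fast]=10≠a[slow]=9 write a[7]=10, slow++,fast++
slow=7 fast=15: a[fast]=10=a[slow] dup, fast++
slow=7 fast=16: a[fast]=11≠a[slow]=10 write a[8]=11, slow++,fast++
slow=8 fast=17: a[fast]=12≠a[slow]=11 write a[9]=12, slow++,fast++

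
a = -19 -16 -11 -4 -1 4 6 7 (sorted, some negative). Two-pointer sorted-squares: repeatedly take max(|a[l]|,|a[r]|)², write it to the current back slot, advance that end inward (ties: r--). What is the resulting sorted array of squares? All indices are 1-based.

[1, 16, 16, 36, 49, 121, 256, 361]

l=1 r=8: |-19|>|7| out[8]=361, l++
l=2 r=8: |-16|>|7| out[7]=256, l++
l=3 r=8: |-11|>|7| out[6]=121, l++
l=4 r=8: |-4|<=|7| out[5]=49, r--
l=4 r=7: |-4|<=|6| out[4]=36, r--
l=4 r=6: |-4|<=|4| out[3]=16, r--
l=4 r=5: |-4|>|-1| out[2]=16, l++
l=5 r=5: |-1|<=|-1| out[1]=1, r--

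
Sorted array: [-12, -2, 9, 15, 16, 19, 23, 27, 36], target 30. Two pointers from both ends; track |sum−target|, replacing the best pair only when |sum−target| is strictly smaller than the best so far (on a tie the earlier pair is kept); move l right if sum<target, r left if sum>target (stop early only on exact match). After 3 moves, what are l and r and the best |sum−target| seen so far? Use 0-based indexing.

[0,8] -12+36=24 d=6 * → l++
[1,8] -2+36=34 d=4 * → r--
[1,7] -2+27=25 d=5 → l++

l=2, r=7, best |Δ|=4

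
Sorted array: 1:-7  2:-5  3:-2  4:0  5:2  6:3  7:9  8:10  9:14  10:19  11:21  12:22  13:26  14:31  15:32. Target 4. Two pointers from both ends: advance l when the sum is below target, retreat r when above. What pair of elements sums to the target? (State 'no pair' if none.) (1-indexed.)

l=1 r=15: -7+32=25 >4, r--
l=1 r=14: -7+31=24 >4, r--
l=1 r=13: -7+26=19 >4, r--
l=1 r=12: -7+22=15 >4, r--
l=1 r=11: -7+21=14 >4, r--
l=1 r=10: -7+19=12 >4, r--
l=1 r=9: -7+14=7 >4, r--
l=1 r=8: -7+10=3 <4, l++
l=2 r=8: -5+10=5 >4, r--
l=2 r=7: -5+9=4, found

(-5, 9)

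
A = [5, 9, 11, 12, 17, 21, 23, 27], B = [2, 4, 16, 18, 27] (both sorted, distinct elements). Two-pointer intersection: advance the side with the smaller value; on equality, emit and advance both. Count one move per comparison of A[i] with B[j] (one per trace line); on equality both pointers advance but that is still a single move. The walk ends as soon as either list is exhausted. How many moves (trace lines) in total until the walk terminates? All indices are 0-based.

12 moves

i=0 j=0: 5>2, j++
i=0 j=1: 5>4, j++
i=0 j=2: 5<16, i++
i=1 j=2: 9<16, i++
i=2 j=2: 11<16, i++
i=3 j=2: 12<16, i++
i=4 j=2: 17>16, j++
i=4 j=3: 17<18, i++
i=5 j=3: 21>18, j++
i=5 j=4: 21<27, i++
i=6 j=4: 23<27, i++
i=7 j=4: 27==27 emit, i++,j++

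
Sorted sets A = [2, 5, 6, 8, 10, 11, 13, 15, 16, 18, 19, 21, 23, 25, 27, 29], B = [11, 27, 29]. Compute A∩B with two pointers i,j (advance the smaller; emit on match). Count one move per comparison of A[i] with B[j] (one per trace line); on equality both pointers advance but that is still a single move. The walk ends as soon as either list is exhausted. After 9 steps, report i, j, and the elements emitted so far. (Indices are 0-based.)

i=9, j=1, emitted=[11]

i=0 j=0: 2<11, i++
i=1 j=0: 5<11, i++
i=2 j=0: 6<11, i++
i=3 j=0: 8<11, i++
i=4 j=0: 10<11, i++
i=5 j=0: 11==11 emit, i++,j++
i=6 j=1: 13<27, i++
i=7 j=1: 15<27, i++
i=8 j=1: 16<27, i++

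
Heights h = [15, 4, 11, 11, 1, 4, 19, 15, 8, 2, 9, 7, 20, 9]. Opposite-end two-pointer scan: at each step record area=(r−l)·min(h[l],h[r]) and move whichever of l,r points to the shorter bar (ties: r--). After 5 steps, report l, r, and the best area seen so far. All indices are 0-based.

l=4, r=12, best area=180

[0,13] min(15,9)*13=117 best=117 * → r--
[0,12] min(15,20)*12=180 best=180 * → l++
[1,12] min(4,20)*11=44 best=180 → l++
[2,12] min(11,20)*10=110 best=180 → l++
[3,12] min(11,20)*9=99 best=180 → l++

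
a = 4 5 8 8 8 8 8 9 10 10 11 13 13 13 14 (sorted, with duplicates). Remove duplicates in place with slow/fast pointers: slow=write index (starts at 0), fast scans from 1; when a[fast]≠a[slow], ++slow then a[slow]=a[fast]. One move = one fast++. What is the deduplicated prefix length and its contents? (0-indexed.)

length 8; prefix = [4, 5, 8, 9, 10, 11, 13, 14]

(s=0,f=1) a[fast]=5≠a[slow]=4 write a[1]=5 → slow++,fast++
(s=1,f=2) a[fast]=8≠a[slow]=5 write a[2]=8 → slow++,fast++
(s=2,f=3) a[fast]=8=a[slow] dup → fast++
(s=2,f=4) a[fast]=8=a[slow] dup → fast++
(s=2,f=5) a[fast]=8=a[slow] dup → fast++
(s=2,f=6) a[fast]=8=a[slow] dup → fast++
(s=2,f=7) a[fast]=9≠a[slow]=8 write a[3]=9 → slow++,fast++
(s=3,f=8) a[fast]=10≠a[slow]=9 write a[4]=10 → slow++,fast++
(s=4,f=9) a[fast]=10=a[slow] dup → fast++
(s=4,f=10) a[fast]=11≠a[slow]=10 write a[5]=11 → slow++,fast++
(s=5,f=11) a[fast]=13≠a[slow]=11 write a[6]=13 → slow++,fast++
(s=6,f=12) a[fast]=13=a[slow] dup → fast++
(s=6,f=13) a[fast]=13=a[slow] dup → fast++
(s=6,f=14) a[fast]=14≠a[slow]=13 write a[7]=14 → slow++,fast++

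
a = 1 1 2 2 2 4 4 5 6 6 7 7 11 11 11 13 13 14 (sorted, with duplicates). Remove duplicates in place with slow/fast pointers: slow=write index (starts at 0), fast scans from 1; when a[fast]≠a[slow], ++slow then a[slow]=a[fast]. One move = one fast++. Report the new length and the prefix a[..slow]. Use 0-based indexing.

slow=0 fast=1: a[fast]=1=a[slow] dup, fast++
slow=0 fast=2: a[fast]=2≠a[slow]=1 write a[1]=2, slow++,fast++
slow=1 fast=3: a[fast]=2=a[slow] dup, fast++
slow=1 fast=4: a[fast]=2=a[slow] dup, fast++
slow=1 fast=5: a[fast]=4≠a[slow]=2 write a[2]=4, slow++,fast++
slow=2 fast=6: a[fast]=4=a[slow] dup, fast++
slow=2 fast=7: a[fast]=5≠a[slow]=4 write a[3]=5, slow++,fast++
slow=3 fast=8: a[fast]=6≠a[slow]=5 write a[4]=6, slow++,fast++
slow=4 fast=9: a[fast]=6=a[slow] dup, fast++
slow=4 fast=10: a[fast]=7≠a[slow]=6 write a[5]=7, slow++,fast++
slow=5 fast=11: a[fast]=7=a[slow] dup, fast++
slow=5 fast=12: a[fast]=11≠a[slow]=7 write a[6]=11, slow++,fast++
slow=6 fast=13: a[fast]=11=a[slow] dup, fast++
slow=6 fast=14: a[fast]=11=a[slow] dup, fast++
slow=6 fast=15: a[fast]=13≠a[slow]=11 write a[7]=13, slow++,fast++
slow=7 fast=16: a[fast]=13=a[slow] dup, fast++
slow=7 fast=17: a[fast]=14≠a[slow]=13 write a[8]=14, slow++,fast++

length 9; prefix = [1, 2, 4, 5, 6, 7, 11, 13, 14]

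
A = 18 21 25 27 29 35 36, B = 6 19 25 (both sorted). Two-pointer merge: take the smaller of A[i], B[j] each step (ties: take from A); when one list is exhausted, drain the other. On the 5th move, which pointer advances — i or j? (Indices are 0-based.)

i

i=0 j=0: A[i]=18>B[j]=6 take 6, j++
i=0 j=1: A[i]=18<=B[j]=19 take 18, i++
i=1 j=1: A[i]=21>B[j]=19 take 19, j++
i=1 j=2: A[i]=21<=B[j]=25 take 21, i++
i=2 j=2: A[i]=25<=B[j]=25 take 25, i++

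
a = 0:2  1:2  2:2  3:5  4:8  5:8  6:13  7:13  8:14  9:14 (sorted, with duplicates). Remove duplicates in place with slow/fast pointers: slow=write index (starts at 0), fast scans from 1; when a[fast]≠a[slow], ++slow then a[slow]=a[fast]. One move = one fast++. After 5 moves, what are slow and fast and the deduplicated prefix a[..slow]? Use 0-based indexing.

slow=2, fast=6, prefix=[2, 5, 8]

(s=0,f=1) a[fast]=2=a[slow] dup → fast++
(s=0,f=2) a[fast]=2=a[slow] dup → fast++
(s=0,f=3) a[fast]=5≠a[slow]=2 write a[1]=5 → slow++,fast++
(s=1,f=4) a[fast]=8≠a[slow]=5 write a[2]=8 → slow++,fast++
(s=2,f=5) a[fast]=8=a[slow] dup → fast++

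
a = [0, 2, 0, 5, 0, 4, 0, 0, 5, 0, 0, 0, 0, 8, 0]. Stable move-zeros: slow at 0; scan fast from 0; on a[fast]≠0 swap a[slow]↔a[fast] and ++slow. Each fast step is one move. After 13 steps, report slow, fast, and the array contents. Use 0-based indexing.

slow=4, fast=13, a=[2, 5, 4, 5, 0, 0, 0, 0, 0, 0, 0, 0, 0, 8, 0]

slow=0 fast=0: a[fast]=0, fast++
slow=0 fast=1: a[fast]=2≠0 swap→a[0]=2, slow++,fast++
slow=1 fast=2: a[fast]=0, fast++
slow=1 fast=3: a[fast]=5≠0 swap→a[1]=5, slow++,fast++
slow=2 fast=4: a[fast]=0, fast++
slow=2 fast=5: a[fast]=4≠0 swap→a[2]=4, slow++,fast++
slow=3 fast=6: a[fast]=0, fast++
slow=3 fast=7: a[fast]=0, fast++
slow=3 fast=8: a[fast]=5≠0 swap→a[3]=5, slow++,fast++
slow=4 fast=9: a[fast]=0, fast++
slow=4 fast=10: a[fast]=0, fast++
slow=4 fast=11: a[fast]=0, fast++
slow=4 fast=12: a[fast]=0, fast++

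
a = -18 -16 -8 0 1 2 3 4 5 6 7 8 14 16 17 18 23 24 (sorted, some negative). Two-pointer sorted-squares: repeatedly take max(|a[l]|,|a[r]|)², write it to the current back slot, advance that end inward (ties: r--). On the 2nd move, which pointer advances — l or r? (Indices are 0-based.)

[0,17] |-18|<=|24| out[17]=576 → r--
[0,16] |-18|<=|23| out[16]=529 → r--

r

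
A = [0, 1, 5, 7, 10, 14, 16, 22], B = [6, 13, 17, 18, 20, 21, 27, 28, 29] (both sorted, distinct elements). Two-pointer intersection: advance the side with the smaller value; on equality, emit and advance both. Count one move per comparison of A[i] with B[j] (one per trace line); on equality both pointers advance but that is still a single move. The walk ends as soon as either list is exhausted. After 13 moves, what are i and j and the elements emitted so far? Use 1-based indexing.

i=8, j=7, emitted=[]

[i=1,j=1] 0<6 → i++
[i=2,j=1] 1<6 → i++
[i=3,j=1] 5<6 → i++
[i=4,j=1] 7>6 → j++
[i=4,j=2] 7<13 → i++
[i=5,j=2] 10<13 → i++
[i=6,j=2] 14>13 → j++
[i=6,j=3] 14<17 → i++
[i=7,j=3] 16<17 → i++
[i=8,j=3] 22>17 → j++
[i=8,j=4] 22>18 → j++
[i=8,j=5] 22>20 → j++
[i=8,j=6] 22>21 → j++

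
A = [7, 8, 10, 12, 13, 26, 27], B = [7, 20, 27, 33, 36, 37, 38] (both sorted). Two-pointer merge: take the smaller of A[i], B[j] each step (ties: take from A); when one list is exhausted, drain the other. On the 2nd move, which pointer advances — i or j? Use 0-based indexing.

j

i=0 j=0: A[i]=7<=B[j]=7 take 7, i++
i=1 j=0: A[i]=8>B[j]=7 take 7, j++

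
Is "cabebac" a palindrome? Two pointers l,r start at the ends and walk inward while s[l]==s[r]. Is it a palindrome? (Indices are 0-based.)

palindrome

l=0 r=6: 'c'=='c', l++,r--
l=1 r=5: 'a'=='a', l++,r--
l=2 r=4: 'b'=='b', l++,r--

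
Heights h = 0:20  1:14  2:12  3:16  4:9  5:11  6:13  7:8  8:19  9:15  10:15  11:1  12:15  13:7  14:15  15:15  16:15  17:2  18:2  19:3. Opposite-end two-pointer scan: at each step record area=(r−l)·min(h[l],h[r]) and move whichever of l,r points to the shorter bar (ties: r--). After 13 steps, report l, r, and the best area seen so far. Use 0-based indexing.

l=0 r=19: min(20,3)*19=57 best=57 *, r--
l=0 r=18: min(20,2)*18=36 best=57, r--
l=0 r=17: min(20,2)*17=34 best=57, r--
l=0 r=16: min(20,15)*16=240 best=240 *, r--
l=0 r=15: min(20,15)*15=225 best=240, r--
l=0 r=14: min(20,15)*14=210 best=240, r--
l=0 r=13: min(20,7)*13=91 best=240, r--
l=0 r=12: min(20,15)*12=180 best=240, r--
l=0 r=11: min(20,1)*11=11 best=240, r--
l=0 r=10: min(20,15)*10=150 best=240, r--
l=0 r=9: min(20,15)*9=135 best=240, r--
l=0 r=8: min(20,19)*8=152 best=240, r--
l=0 r=7: min(20,8)*7=56 best=240, r--

l=0, r=6, best area=240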